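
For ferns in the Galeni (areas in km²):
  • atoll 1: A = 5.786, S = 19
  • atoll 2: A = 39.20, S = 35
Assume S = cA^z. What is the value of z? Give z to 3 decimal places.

Taking logs: ln S = ln c + z ln A, so z = (ln S₂ − ln S₁)/(ln A₂ − ln A₁).
z = ln(35/19) / ln(39.2/5.786) = ln(1.842) / ln(6.775) = 0.6109 / 1.9132 = 0.3193

0.319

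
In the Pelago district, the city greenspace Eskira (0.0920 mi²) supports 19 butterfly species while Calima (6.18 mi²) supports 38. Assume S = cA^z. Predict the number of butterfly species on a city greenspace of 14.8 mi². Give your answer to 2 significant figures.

z = ln(38/19) / ln(6.18/0.092) = 0.6931 / 4.2073 = 0.1647
c = 19 / 0.092^0.1647 = 19 / 0.675 = 28.15
S₃ = 28.15 × 14.8^0.1647 = 28.15 × 1.559 ≈ 43.88

44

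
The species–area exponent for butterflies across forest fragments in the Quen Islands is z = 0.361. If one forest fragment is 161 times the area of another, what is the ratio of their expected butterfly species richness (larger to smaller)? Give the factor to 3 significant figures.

6.26

S₂/S₁ = (A₂/A₁)^z = 161^0.361
ln(S₂/S₁) = 0.361 × ln 161 = 0.361 × 5.0814 = 1.8344
S₂/S₁ = e^1.8344 ≈ 6.261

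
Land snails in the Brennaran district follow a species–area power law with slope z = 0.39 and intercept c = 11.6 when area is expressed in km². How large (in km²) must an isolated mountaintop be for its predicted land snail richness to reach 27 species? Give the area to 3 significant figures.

8.73 km²

27 = 11.6 × A^0.39  ⇒  A^0.39 = 27/11.6 = 2.328
ln A = ln(2.328) / 0.39 = 0.8448 / 0.39 = 2.1662
A = e^2.1662 ≈ 8.725 km²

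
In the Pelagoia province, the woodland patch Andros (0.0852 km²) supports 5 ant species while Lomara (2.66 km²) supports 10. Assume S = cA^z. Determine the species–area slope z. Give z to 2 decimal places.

Taking logs: ln S = ln c + z ln A, so z = (ln S₂ − ln S₁)/(ln A₂ − ln A₁).
z = ln(10/5) / ln(2.66/0.0852) = ln(2) / ln(31.22) = 0.6931 / 3.4411 = 0.2014

0.20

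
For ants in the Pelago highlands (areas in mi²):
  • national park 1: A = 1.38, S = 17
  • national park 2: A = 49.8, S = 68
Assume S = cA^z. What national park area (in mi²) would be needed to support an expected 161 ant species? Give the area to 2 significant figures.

460 mi²

z = ln(68/17) / ln(49.8/1.38) = 1.3863 / 3.5859 = 0.3866
c = 17 / 1.38^0.3866 = 17 / 1.133 = 15.01
A = (161/15.01)^(1/0.3866) ⇒ ln A = ln(10.73)/0.3866 = 6.1375
A = e^6.1375 ≈ 462.9 mi²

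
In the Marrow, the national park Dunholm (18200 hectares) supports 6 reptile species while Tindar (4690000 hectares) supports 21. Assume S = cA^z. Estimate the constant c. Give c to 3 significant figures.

0.656

z = ln(S₂/S₁) / ln(A₂/A₁) = ln(21/6) / ln(4690000/18200) = 1.2528 / 5.5518 = 0.2257
c = S₁ / A₁^z = 6 / 18200^0.2257 = 6 / 9.147 = 0.6559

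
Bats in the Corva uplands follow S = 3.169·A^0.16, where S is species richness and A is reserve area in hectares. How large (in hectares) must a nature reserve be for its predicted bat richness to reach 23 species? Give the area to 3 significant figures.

23 = 3.169 × A^0.16  ⇒  A^0.16 = 23/3.169 = 7.258
ln A = ln(7.258) / 0.16 = 1.9821 / 0.16 = 12.3880
A = e^12.3880 ≈ 239903 hectares

240000 hectares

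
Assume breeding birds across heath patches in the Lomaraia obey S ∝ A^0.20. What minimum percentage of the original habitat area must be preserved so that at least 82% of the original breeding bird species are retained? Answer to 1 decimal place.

37.1%

Need (A_new/A_old)^0.2 = 0.82, so A_new/A_old = 0.82^(1/0.2) = 0.82^5
ln(A_new/A_old) = ln 0.82 / 0.2 = -0.1985 / 0.2 = -0.9923
A_new/A_old = e^-0.9923 ≈ 0.3707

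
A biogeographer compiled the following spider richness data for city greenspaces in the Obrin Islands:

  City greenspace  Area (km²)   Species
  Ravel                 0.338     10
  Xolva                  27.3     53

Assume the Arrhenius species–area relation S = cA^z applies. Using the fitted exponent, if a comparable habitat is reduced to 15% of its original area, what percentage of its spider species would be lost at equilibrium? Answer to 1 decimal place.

51.3%

z = ln(53/10) / ln(27.3/0.338) = 1.6677 / 4.3916 = 0.3797
S_new/S_old = (A_new/A_old)^z = 0.15^0.3797 = exp(0.3797 × -1.8971) = 0.4865
Fraction lost = 1 − 0.4865 = 0.5135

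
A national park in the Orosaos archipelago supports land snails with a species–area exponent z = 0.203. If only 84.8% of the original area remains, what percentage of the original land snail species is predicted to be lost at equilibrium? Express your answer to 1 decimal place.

S_new/S_old = (A_new/A_old)^z = 0.848^0.203
= exp(0.203 × ln 0.848) = exp(0.203 × -0.1649) = exp(-0.0335) ≈ 0.9671
Fraction lost = 1 − 0.9671 = 0.03292

3.3%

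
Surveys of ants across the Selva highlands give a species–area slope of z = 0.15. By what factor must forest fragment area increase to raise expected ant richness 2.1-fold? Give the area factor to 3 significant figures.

141

(A₂/A₁)^0.15 = 2.1, so A₂/A₁ = 2.1^(1/0.15) = 2.1^6.667
ln(A₂/A₁) = ln 2.1 / 0.15 = 0.7419 / 0.15 = 4.9462
A₂/A₁ = e^4.9462 ≈ 140.6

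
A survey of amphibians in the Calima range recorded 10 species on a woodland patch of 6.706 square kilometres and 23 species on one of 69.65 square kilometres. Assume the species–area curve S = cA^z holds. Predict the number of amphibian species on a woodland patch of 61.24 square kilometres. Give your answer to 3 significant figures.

22.0

z = ln(23/10) / ln(69.65/6.706) = 0.8329 / 2.3405 = 0.3559
c = 10 / 6.706^0.3559 = 10 / 1.968 = 5.08
S₃ = 5.08 × 61.24^0.3559 = 5.08 × 4.325 ≈ 21.97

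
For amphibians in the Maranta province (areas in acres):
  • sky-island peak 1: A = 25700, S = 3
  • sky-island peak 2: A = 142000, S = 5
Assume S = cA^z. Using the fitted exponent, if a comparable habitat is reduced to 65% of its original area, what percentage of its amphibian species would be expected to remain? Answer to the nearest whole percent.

z = ln(5/3) / ln(142000/25700) = 0.5108 / 1.7093 = 0.2988
S_new/S_old = (A_new/A_old)^z = 0.65^0.2988 = exp(0.2988 × -0.4308) = 0.8792

88%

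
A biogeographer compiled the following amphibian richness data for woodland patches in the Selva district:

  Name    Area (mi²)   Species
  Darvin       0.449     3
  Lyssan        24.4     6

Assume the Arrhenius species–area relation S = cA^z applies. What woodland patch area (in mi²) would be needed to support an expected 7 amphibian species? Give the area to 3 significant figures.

59.3 mi²

z = ln(6/3) / ln(24.4/0.449) = 0.6931 / 3.9953 = 0.1735
c = 3 / 0.449^0.1735 = 3 / 0.8703 = 3.447
A = (7/3.447)^(1/0.1735) ⇒ ln A = ln(2.031)/0.1735 = 4.0831
A = e^4.0831 ≈ 59.33 mi²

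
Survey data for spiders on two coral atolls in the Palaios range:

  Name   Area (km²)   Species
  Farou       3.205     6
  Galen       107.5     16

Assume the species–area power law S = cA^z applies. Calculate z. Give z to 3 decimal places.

Taking logs: ln S = ln c + z ln A, so z = (ln S₂ − ln S₁)/(ln A₂ − ln A₁).
z = ln(16/6) / ln(107.5/3.205) = ln(2.667) / ln(33.54) = 0.9808 / 3.5128 = 0.2792

0.279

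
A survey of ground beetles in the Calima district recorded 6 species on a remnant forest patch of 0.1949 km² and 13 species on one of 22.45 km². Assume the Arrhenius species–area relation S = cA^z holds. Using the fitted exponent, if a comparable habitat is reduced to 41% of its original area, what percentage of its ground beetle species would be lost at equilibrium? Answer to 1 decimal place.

13.5%

z = ln(13/6) / ln(22.45/0.1949) = 0.7732 / 4.7466 = 0.1629
S_new/S_old = (A_new/A_old)^z = 0.41^0.1629 = exp(0.1629 × -0.8916) = 0.8648
Fraction lost = 1 − 0.8648 = 0.1352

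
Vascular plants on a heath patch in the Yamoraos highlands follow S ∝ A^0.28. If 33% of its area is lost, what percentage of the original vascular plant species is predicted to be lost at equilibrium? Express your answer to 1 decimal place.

10.6%

S_new/S_old = (A_new/A_old)^z = 0.67^0.28
= exp(0.28 × ln 0.67) = exp(0.28 × -0.4005) = exp(-0.1121) ≈ 0.8939
Fraction lost = 1 − 0.8939 = 0.1061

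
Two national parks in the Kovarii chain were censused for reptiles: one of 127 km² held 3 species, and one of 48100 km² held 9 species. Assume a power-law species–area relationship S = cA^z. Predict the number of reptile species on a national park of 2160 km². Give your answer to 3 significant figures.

z = ln(9/3) / ln(48100/127) = 1.0986 / 5.9369 = 0.1850
c = 3 / 127^0.1850 = 3 / 2.451 = 1.224
S₃ = 1.224 × 2160^0.1850 = 1.224 × 4.14 ≈ 5.068

5.07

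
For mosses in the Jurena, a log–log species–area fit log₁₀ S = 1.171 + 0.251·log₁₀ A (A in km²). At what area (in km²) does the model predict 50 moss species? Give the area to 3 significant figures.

127 km²

50 = 14.83 × A^0.251  ⇒  A^0.251 = 50/14.83 = 3.373
ln A = ln(3.373) / 0.251 = 1.2157 / 0.251 = 4.8434
A = e^4.8434 ≈ 126.9 km²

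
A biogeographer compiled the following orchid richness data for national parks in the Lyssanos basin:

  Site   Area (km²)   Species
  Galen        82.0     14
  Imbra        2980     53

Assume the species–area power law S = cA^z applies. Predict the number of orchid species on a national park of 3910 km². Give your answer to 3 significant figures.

58.6

z = ln(53/14) / ln(2980/82) = 1.3312 / 3.5930 = 0.3705
c = 14 / 82^0.3705 = 14 / 5.118 = 2.736
S₃ = 2.736 × 3910^0.3705 = 2.736 × 21.43 ≈ 58.61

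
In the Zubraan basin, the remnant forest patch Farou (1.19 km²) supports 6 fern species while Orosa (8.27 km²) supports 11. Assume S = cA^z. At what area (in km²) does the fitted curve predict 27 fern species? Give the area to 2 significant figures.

z = ln(11/6) / ln(8.27/1.19) = 0.6061 / 1.9387 = 0.3127
c = 6 / 1.19^0.3127 = 6 / 1.056 = 5.682
A = (27/5.682)^(1/0.3127) ⇒ ln A = ln(4.752)/0.3127 = 4.9846
A = e^4.9846 ≈ 146.2 km²

150 km²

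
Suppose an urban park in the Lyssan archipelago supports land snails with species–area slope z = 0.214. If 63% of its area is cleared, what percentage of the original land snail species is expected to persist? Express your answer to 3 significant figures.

S_new/S_old = (A_new/A_old)^z = 0.37^0.214
= exp(0.214 × ln 0.37) = exp(0.214 × -0.9943) = exp(-0.2128) ≈ 0.8083

80.8%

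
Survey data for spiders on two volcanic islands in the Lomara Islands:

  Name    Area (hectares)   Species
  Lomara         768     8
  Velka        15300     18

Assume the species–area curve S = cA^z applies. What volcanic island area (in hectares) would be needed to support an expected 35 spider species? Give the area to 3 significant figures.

178000 hectares

z = ln(18/8) / ln(15300/768) = 0.8109 / 2.9918 = 0.2710
c = 8 / 768^0.2710 = 8 / 6.054 = 1.321
A = (35/1.321)^(1/0.2710) ⇒ ln A = ln(26.49)/0.2710 = 12.0889
A = e^12.0889 ≈ 177895 hectares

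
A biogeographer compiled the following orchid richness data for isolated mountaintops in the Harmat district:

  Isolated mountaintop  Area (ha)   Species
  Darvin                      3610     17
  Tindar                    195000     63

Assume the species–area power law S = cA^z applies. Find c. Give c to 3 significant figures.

z = ln(S₂/S₁) / ln(A₂/A₁) = ln(63/17) / ln(195000/3610) = 1.3099 / 3.9893 = 0.3284
c = S₁ / A₁^z = 17 / 3610^0.3284 = 17 / 14.73 = 1.154

1.15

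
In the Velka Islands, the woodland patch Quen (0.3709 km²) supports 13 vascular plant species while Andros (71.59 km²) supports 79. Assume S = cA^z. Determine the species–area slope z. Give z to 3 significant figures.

Taking logs: ln S = ln c + z ln A, so z = (ln S₂ − ln S₁)/(ln A₂ − ln A₁).
z = ln(79/13) / ln(71.59/0.3709) = ln(6.077) / ln(193) = 1.8045 / 5.2628 = 0.3429

0.343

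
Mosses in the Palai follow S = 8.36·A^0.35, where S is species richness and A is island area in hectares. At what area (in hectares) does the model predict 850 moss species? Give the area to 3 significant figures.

543000 hectares

850 = 8.36 × A^0.35  ⇒  A^0.35 = 850/8.36 = 101.7
ln A = ln(101.7) / 0.35 = 4.6218 / 0.35 = 13.2051
A = e^13.2051 ≈ 543117 hectares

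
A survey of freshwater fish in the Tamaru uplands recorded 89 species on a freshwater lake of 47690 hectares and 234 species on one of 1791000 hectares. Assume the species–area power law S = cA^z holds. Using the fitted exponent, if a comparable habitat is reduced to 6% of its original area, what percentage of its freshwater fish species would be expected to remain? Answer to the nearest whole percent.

47%

z = ln(234/89) / ln(1791000/47690) = 0.9667 / 3.6258 = 0.2666
S_new/S_old = (A_new/A_old)^z = 0.06^0.2666 = exp(0.2666 × -2.8134) = 0.4723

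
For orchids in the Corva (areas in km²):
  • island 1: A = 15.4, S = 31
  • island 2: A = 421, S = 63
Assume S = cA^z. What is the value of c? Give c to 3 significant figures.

17.3

z = ln(S₂/S₁) / ln(A₂/A₁) = ln(63/31) / ln(421/15.4) = 0.7091 / 3.3083 = 0.2144
c = S₁ / A₁^z = 31 / 15.4^0.2144 = 31 / 1.797 = 17.25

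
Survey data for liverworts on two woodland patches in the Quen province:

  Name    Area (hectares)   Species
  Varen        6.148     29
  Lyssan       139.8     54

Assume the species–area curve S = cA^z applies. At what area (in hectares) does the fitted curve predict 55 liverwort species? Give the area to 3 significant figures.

153 hectares

z = ln(54/29) / ln(139.8/6.148) = 0.6217 / 3.1241 = 0.1990
c = 29 / 6.148^0.1990 = 29 / 1.435 = 20.2
A = (55/20.2)^(1/0.1990) ⇒ ln A = ln(2.722)/0.1990 = 5.0324
A = e^5.0324 ≈ 153.3 hectares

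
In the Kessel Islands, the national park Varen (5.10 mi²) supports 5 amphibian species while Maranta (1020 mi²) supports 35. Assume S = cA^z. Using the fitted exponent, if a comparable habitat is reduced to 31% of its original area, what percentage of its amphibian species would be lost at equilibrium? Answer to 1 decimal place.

35.0%

z = ln(35/5) / ln(1020/5.1) = 1.9459 / 5.2983 = 0.3673
S_new/S_old = (A_new/A_old)^z = 0.31^0.3673 = exp(0.3673 × -1.1712) = 0.6504
Fraction lost = 1 − 0.6504 = 0.3496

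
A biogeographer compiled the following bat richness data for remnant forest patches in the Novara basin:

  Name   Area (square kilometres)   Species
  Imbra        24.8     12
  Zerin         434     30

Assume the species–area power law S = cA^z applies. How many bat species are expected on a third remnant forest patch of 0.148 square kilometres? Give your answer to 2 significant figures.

2.3

z = ln(30/12) / ln(434/24.8) = 0.9163 / 2.8622 = 0.3201
c = 12 / 24.8^0.3201 = 12 / 2.795 = 4.293
S₃ = 4.293 × 0.148^0.3201 = 4.293 × 0.5425 ≈ 2.329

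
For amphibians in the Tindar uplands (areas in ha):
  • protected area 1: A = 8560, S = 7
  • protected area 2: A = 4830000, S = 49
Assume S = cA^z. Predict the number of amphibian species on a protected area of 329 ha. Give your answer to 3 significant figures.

2.57

z = ln(49/7) / ln(4830000/8560) = 1.9459 / 6.3355 = 0.3071
c = 7 / 8560^0.3071 = 7 / 16.14 = 0.4338
S₃ = 0.4338 × 329^0.3071 = 0.4338 × 5.931 ≈ 2.573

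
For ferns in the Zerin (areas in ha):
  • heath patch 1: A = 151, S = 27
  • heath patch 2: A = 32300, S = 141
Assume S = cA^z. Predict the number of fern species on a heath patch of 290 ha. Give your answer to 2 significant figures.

33

z = ln(141/27) / ln(32300/151) = 1.6529 / 5.3655 = 0.3081
c = 27 / 151^0.3081 = 27 / 4.691 = 5.756
S₃ = 5.756 × 290^0.3081 = 5.756 × 5.736 ≈ 33.01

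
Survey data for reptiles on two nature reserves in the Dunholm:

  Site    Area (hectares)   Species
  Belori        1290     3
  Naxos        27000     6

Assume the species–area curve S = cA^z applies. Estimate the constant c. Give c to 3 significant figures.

0.586

z = ln(S₂/S₁) / ln(A₂/A₁) = ln(6/3) / ln(27000/1290) = 0.6931 / 3.0412 = 0.2279
c = S₁ / A₁^z = 3 / 1290^0.2279 = 3 / 5.116 = 0.5864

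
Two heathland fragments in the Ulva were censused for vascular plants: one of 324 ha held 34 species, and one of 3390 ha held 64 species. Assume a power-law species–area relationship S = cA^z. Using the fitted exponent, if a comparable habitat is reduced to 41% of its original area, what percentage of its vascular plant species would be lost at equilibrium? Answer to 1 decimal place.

21.4%

z = ln(64/34) / ln(3390/324) = 0.6325 / 2.3478 = 0.2694
S_new/S_old = (A_new/A_old)^z = 0.41^0.2694 = exp(0.2694 × -0.8916) = 0.7865
Fraction lost = 1 − 0.7865 = 0.2135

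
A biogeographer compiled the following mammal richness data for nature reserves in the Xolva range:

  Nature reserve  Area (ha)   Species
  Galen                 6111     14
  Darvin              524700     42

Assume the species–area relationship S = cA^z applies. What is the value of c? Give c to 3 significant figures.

1.63

z = ln(S₂/S₁) / ln(A₂/A₁) = ln(42/14) / ln(524700/6111) = 1.0986 / 4.4527 = 0.2467
c = S₁ / A₁^z = 14 / 6111^0.2467 = 14 / 8.593 = 1.629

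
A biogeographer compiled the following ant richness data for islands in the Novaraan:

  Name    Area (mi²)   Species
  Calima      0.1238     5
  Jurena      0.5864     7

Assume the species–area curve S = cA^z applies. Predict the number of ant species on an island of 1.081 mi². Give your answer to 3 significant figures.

7.99

z = ln(7/5) / ln(0.5864/0.1238) = 0.3365 / 1.5553 = 0.2163
c = 5 / 0.1238^0.2163 = 5 / 0.6364 = 7.857
S₃ = 7.857 × 1.081^0.2163 = 7.857 × 1.017 ≈ 7.99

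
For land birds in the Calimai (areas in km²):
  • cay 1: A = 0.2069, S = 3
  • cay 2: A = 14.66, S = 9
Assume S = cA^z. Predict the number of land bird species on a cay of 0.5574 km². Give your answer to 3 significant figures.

3.87

z = ln(9/3) / ln(14.66/0.2069) = 1.0986 / 4.2606 = 0.2579
c = 3 / 0.2069^0.2579 = 3 / 0.6661 = 4.504
S₃ = 4.504 × 0.5574^0.2579 = 4.504 × 0.8601 ≈ 3.873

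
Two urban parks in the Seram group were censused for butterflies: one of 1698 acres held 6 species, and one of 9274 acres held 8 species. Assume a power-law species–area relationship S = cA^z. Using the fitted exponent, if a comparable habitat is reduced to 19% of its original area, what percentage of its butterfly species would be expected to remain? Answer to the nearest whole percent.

75%

z = ln(8/6) / ln(9274/1698) = 0.2877 / 1.6978 = 0.1694
S_new/S_old = (A_new/A_old)^z = 0.19^0.1694 = exp(0.1694 × -1.6607) = 0.7547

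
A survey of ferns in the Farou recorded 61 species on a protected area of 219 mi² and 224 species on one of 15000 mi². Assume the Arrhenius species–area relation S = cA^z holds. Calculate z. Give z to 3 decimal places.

0.308

Taking logs: ln S = ln c + z ln A, so z = (ln S₂ − ln S₁)/(ln A₂ − ln A₁).
z = ln(224/61) / ln(15000/219) = ln(3.672) / ln(68.49) = 1.3008 / 4.2267 = 0.3077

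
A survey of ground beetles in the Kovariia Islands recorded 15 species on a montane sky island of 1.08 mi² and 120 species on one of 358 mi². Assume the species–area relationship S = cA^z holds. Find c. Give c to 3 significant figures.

14.6

z = ln(S₂/S₁) / ln(A₂/A₁) = ln(120/15) / ln(358/1.08) = 2.0794 / 5.8036 = 0.3583
c = S₁ / A₁^z = 15 / 1.08^0.3583 = 15 / 1.028 = 14.59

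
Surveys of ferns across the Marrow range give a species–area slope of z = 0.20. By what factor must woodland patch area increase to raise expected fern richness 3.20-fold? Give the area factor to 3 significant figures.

336

(A₂/A₁)^0.2 = 3.2, so A₂/A₁ = 3.2^(1/0.2) = 3.2^5
ln(A₂/A₁) = ln 3.2 / 0.2 = 1.1632 / 0.2 = 5.8158
A₂/A₁ = e^5.8158 ≈ 335.5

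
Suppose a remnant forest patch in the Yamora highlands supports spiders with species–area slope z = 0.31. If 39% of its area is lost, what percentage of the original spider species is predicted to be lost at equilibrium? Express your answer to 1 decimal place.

S_new/S_old = (A_new/A_old)^z = 0.61^0.31
= exp(0.31 × ln 0.61) = exp(0.31 × -0.4943) = exp(-0.1532) ≈ 0.8579
Fraction lost = 1 − 0.8579 = 0.1421

14.2%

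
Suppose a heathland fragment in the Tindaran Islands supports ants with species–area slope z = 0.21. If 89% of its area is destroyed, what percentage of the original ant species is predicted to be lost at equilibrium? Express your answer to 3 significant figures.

37.1%

S_new/S_old = (A_new/A_old)^z = 0.11^0.21
= exp(0.21 × ln 0.11) = exp(0.21 × -2.2073) = exp(-0.4635) ≈ 0.6291
Fraction lost = 1 − 0.6291 = 0.3709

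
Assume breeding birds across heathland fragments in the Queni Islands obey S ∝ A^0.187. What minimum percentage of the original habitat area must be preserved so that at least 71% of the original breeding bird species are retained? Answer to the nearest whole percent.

16%

Need (A_new/A_old)^0.187 = 0.71, so A_new/A_old = 0.71^(1/0.187) = 0.71^5.348
ln(A_new/A_old) = ln 0.71 / 0.187 = -0.3425 / 0.187 = -1.8315
A_new/A_old = e^-1.8315 ≈ 0.1602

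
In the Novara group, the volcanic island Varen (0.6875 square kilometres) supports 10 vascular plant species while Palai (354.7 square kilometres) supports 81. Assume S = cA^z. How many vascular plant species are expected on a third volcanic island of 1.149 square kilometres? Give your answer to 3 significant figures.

11.9

z = ln(81/10) / ln(354.7/0.6875) = 2.0919 / 6.2460 = 0.3349
c = 10 / 0.6875^0.3349 = 10 / 0.8821 = 11.34
S₃ = 11.34 × 1.149^0.3349 = 11.34 × 1.048 ≈ 11.88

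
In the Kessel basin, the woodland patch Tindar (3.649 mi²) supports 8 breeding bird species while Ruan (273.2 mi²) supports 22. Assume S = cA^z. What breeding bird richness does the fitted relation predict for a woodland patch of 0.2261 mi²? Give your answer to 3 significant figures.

4.17

z = ln(22/8) / ln(273.2/3.649) = 1.0116 / 4.3158 = 0.2344
c = 8 / 3.649^0.2344 = 8 / 1.354 = 5.906
S₃ = 5.906 × 0.2261^0.2344 = 5.906 × 0.7057 ≈ 4.168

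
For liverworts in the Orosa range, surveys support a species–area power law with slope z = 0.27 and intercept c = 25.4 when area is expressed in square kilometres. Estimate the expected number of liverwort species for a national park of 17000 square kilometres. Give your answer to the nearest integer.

S = 25.4 × 17000^0.27
ln S = ln 25.4 + 0.27 × ln 17000 = 3.2347 + 0.27 × 9.7410 = 5.8648
S = e^5.8648 ≈ 352.4

352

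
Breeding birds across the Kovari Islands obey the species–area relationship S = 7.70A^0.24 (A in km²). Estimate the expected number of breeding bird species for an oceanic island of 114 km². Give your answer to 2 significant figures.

24

S = 7.7 × 114^0.24
ln S = ln 7.7 + 0.24 × ln 114 = 2.0412 + 0.24 × 4.7362 = 3.1779
S = e^3.1779 ≈ 24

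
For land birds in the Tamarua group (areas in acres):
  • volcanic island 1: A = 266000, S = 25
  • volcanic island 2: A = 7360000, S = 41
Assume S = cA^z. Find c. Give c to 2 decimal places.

z = ln(S₂/S₁) / ln(A₂/A₁) = ln(41/25) / ln(7360000/266000) = 0.4947 / 3.3203 = 0.1490
c = S₁ / A₁^z = 25 / 266000^0.1490 = 25 / 6.431 = 3.888

3.89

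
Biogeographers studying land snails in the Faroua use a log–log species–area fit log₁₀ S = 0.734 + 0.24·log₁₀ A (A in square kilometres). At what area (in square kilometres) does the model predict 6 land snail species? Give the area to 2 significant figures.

6 = 5.42 × A^0.24  ⇒  A^0.24 = 6/5.42 = 1.107
ln A = ln(1.107) / 0.24 = 0.1017 / 0.24 = 0.4236
A = e^0.4236 ≈ 1.527 square kilometres

1.5 square kilometres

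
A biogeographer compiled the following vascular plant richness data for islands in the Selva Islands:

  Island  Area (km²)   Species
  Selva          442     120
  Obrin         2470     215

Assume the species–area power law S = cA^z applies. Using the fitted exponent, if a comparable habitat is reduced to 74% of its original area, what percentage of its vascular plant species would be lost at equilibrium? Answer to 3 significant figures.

z = ln(215/120) / ln(2470/442) = 0.5831 / 1.7207 = 0.3389
S_new/S_old = (A_new/A_old)^z = 0.74^0.3389 = exp(0.3389 × -0.3011) = 0.903
Fraction lost = 1 − 0.903 = 0.09701

9.70%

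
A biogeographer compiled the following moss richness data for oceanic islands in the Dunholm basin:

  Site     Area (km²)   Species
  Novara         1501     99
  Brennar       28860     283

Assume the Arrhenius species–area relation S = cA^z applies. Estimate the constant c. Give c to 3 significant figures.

7.36

z = ln(S₂/S₁) / ln(A₂/A₁) = ln(283/99) / ln(28860/1501) = 1.0503 / 2.9563 = 0.3553
c = S₁ / A₁^z = 99 / 1501^0.3553 = 99 / 13.44 = 7.364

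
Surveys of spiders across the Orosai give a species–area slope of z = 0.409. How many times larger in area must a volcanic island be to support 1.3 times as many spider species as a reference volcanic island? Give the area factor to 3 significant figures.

1.90

(A₂/A₁)^0.409 = 1.3, so A₂/A₁ = 1.3^(1/0.409) = 1.3^2.445
ln(A₂/A₁) = ln 1.3 / 0.409 = 0.2624 / 0.409 = 0.6415
A₂/A₁ = e^0.6415 ≈ 1.899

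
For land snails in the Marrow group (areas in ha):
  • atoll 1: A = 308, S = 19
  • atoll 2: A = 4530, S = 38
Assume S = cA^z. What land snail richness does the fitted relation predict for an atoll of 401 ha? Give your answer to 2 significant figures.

z = ln(38/19) / ln(4530/308) = 0.6931 / 2.6884 = 0.2578
c = 19 / 308^0.2578 = 19 / 4.382 = 4.336
S₃ = 4.336 × 401^0.2578 = 4.336 × 4.69 ≈ 20.34

20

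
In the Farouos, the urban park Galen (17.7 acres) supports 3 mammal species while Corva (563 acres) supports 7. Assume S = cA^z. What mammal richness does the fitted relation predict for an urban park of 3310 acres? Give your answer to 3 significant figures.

10.8

z = ln(7/3) / ln(563/17.7) = 0.8473 / 3.4597 = 0.2449
c = 3 / 17.7^0.2449 = 3 / 2.021 = 1.484
S₃ = 1.484 × 3310^0.2449 = 1.484 × 7.278 ≈ 10.8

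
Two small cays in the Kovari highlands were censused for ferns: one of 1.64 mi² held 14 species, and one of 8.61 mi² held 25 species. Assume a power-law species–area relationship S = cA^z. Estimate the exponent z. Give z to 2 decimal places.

0.35

Taking logs: ln S = ln c + z ln A, so z = (ln S₂ − ln S₁)/(ln A₂ − ln A₁).
z = ln(25/14) / ln(8.61/1.64) = ln(1.786) / ln(5.25) = 0.5798 / 1.6582 = 0.3497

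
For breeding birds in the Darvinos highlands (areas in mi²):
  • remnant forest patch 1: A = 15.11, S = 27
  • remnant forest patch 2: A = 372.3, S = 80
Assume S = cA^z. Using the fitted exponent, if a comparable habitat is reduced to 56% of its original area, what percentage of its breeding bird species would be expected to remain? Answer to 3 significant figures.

z = ln(80/27) / ln(372.3/15.11) = 1.0862 / 3.2043 = 0.3390
S_new/S_old = (A_new/A_old)^z = 0.56^0.3390 = exp(0.3390 × -0.5798) = 0.8216

82.2%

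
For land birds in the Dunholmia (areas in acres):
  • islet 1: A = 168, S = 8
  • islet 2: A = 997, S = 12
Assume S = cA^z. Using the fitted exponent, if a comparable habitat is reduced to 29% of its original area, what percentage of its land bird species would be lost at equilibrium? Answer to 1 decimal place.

z = ln(12/8) / ln(997/168) = 0.4055 / 1.7808 = 0.2277
S_new/S_old = (A_new/A_old)^z = 0.29^0.2277 = exp(0.2277 × -1.2379) = 0.7544
Fraction lost = 1 − 0.7544 = 0.2456

24.6%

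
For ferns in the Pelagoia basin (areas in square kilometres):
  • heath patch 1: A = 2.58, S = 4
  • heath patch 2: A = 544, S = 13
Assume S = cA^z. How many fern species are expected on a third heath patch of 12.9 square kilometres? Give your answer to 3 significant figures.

z = ln(13/4) / ln(544/2.58) = 1.1787 / 5.3512 = 0.2203
c = 4 / 2.58^0.2203 = 4 / 1.232 = 3.246
S₃ = 3.246 × 12.9^0.2203 = 3.246 × 1.756 ≈ 5.702

5.70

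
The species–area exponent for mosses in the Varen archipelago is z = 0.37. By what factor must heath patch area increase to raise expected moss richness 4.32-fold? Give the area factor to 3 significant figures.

(A₂/A₁)^0.37 = 4.32, so A₂/A₁ = 4.32^(1/0.37) = 4.32^2.703
ln(A₂/A₁) = ln 4.32 / 0.37 = 1.4633 / 0.37 = 3.9547
A₂/A₁ = e^3.9547 ≈ 52.18

52.2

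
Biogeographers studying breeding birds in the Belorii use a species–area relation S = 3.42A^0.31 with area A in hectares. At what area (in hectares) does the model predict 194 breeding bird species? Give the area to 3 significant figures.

194 = 3.42 × A^0.31  ⇒  A^0.31 = 194/3.42 = 56.73
ln A = ln(56.73) / 0.31 = 4.0382 / 0.31 = 13.0265
A = e^13.0265 ≈ 454298 hectares

454000 hectares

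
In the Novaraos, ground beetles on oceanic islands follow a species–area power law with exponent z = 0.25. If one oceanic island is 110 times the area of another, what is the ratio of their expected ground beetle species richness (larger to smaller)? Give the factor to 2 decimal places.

3.24

S₂/S₁ = (A₂/A₁)^z = 110^0.25
ln(S₂/S₁) = 0.25 × ln 110 = 0.25 × 4.7005 = 1.1751
S₂/S₁ = e^1.1751 ≈ 3.239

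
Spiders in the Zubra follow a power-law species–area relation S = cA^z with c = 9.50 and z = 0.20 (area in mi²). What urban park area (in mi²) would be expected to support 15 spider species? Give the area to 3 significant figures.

9.81 mi²

15 = 9.5 × A^0.2  ⇒  A^0.2 = 15/9.5 = 1.579
ln A = ln(1.579) / 0.2 = 0.4568 / 0.2 = 2.2838
A = e^2.2838 ≈ 9.814 mi²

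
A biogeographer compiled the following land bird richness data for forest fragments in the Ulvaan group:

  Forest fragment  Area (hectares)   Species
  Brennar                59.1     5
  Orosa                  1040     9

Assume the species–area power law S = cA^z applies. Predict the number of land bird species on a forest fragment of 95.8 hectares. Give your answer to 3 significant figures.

z = ln(9/5) / ln(1040/59.1) = 0.5878 / 2.8677 = 0.2050
c = 5 / 59.1^0.2050 = 5 / 2.307 = 2.167
S₃ = 2.167 × 95.8^0.2050 = 2.167 × 2.547 ≈ 5.52

5.52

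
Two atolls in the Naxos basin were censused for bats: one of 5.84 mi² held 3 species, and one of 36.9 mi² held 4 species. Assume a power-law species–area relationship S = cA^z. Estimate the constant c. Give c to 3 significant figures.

2.28

z = ln(S₂/S₁) / ln(A₂/A₁) = ln(4/3) / ln(36.9/5.84) = 0.2877 / 1.8435 = 0.1561
c = S₁ / A₁^z = 3 / 5.84^0.1561 = 3 / 1.317 = 2.278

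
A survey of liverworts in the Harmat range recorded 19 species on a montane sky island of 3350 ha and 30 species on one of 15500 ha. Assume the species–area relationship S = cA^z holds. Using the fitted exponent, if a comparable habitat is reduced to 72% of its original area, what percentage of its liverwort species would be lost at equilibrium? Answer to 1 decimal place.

9.3%

z = ln(30/19) / ln(15500/3350) = 0.4568 / 1.5319 = 0.2982
S_new/S_old = (A_new/A_old)^z = 0.72^0.2982 = exp(0.2982 × -0.3285) = 0.9067
Fraction lost = 1 − 0.9067 = 0.09331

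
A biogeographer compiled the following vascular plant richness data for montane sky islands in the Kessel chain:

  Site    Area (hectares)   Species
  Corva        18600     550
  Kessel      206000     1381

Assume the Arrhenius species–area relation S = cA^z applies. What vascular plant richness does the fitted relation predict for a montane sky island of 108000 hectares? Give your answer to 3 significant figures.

1080

z = ln(1381/550) / ln(206000/18600) = 0.9206 / 2.4047 = 0.3828
c = 550 / 18600^0.3828 = 550 / 43.11 = 12.76
S₃ = 12.76 × 108000^0.3828 = 12.76 × 84.54 ≈ 1079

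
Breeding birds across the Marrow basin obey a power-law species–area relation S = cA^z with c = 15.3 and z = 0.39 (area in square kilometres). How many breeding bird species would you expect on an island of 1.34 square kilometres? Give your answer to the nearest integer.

S = 15.3 × 1.34^0.39 = 15.3 × 1.121 ≈ 17.15

17 species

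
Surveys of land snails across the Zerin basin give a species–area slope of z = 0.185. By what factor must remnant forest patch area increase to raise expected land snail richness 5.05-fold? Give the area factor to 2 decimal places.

(A₂/A₁)^0.185 = 5.05, so A₂/A₁ = 5.05^(1/0.185) = 5.05^5.405
ln(A₂/A₁) = ln 5.05 / 0.185 = 1.6194 / 0.185 = 8.7534
A₂/A₁ = e^8.7534 ≈ 6332

6332.50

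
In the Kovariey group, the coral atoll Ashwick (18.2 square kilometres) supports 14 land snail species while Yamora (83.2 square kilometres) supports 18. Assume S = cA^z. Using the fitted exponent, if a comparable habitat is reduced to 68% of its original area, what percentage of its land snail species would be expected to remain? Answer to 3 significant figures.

z = ln(18/14) / ln(83.2/18.2) = 0.2513 / 1.5198 = 0.1654
S_new/S_old = (A_new/A_old)^z = 0.68^0.1654 = exp(0.1654 × -0.3857) = 0.9382

93.8%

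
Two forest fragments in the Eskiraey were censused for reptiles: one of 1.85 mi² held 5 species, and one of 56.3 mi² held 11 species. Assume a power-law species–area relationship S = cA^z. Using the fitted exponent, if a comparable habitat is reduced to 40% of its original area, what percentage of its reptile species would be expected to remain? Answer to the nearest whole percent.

z = ln(11/5) / ln(56.3/1.85) = 0.7885 / 3.4155 = 0.2308
S_new/S_old = (A_new/A_old)^z = 0.4^0.2308 = exp(0.2308 × -0.9163) = 0.8094

81%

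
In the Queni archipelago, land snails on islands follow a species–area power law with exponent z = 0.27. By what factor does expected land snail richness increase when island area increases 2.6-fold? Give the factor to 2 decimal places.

S₂/S₁ = (A₂/A₁)^z = 2.6^0.27
ln(S₂/S₁) = 0.27 × ln 2.6 = 0.27 × 0.9555 = 0.2580
S₂/S₁ = e^0.2580 ≈ 1.294

1.29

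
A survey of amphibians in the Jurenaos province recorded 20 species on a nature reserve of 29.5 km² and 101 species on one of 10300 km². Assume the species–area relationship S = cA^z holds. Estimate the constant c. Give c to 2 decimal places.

z = ln(S₂/S₁) / ln(A₂/A₁) = ln(101/20) / ln(10300/29.5) = 1.6194 / 5.8555 = 0.2766
c = S₁ / A₁^z = 20 / 29.5^0.2766 = 20 / 2.55 = 7.844

7.84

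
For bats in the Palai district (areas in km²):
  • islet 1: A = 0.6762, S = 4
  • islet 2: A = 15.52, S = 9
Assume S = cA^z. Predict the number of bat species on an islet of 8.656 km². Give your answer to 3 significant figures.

z = ln(9/4) / ln(15.52/0.6762) = 0.8109 / 3.1334 = 0.2588
c = 4 / 0.6762^0.2588 = 4 / 0.9037 = 4.426
S₃ = 4.426 × 8.656^0.2588 = 4.426 × 1.748 ≈ 7.738

7.74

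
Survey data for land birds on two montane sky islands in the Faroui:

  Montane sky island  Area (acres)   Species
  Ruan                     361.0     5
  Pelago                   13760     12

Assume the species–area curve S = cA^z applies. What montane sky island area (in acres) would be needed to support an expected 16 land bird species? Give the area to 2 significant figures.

z = ln(12/5) / ln(13760/361) = 0.8755 / 3.6406 = 0.2405
c = 5 / 361^0.2405 = 5 / 4.121 = 1.213
A = (16/1.213)^(1/0.2405) ⇒ ln A = ln(13.19)/0.2405 = 10.7258
A = e^10.7258 ≈ 45517 acres

46000 acres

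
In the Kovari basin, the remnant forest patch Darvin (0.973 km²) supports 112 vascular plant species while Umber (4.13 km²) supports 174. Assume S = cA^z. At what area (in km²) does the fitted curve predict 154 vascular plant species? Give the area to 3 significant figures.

z = ln(174/112) / ln(4.13/0.973) = 0.4406 / 1.4456 = 0.3047
c = 112 / 0.973^0.3047 = 112 / 0.9917 = 112.9
A = (154/112.9)^(1/0.3047) ⇒ ln A = ln(1.364)/0.3047 = 1.0176
A = e^1.0176 ≈ 2.767 km²

2.77 km²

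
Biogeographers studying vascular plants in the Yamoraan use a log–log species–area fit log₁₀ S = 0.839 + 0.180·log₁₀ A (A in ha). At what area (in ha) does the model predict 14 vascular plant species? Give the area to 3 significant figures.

14 = 6.902 × A^0.18  ⇒  A^0.18 = 14/6.902 = 2.028
ln A = ln(2.028) / 0.18 = 0.7072 / 0.18 = 3.9288
A = e^3.9288 ≈ 50.85 ha

50.8 ha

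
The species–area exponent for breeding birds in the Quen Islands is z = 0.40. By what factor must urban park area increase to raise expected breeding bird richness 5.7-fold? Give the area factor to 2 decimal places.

77.57

(A₂/A₁)^0.4 = 5.7, so A₂/A₁ = 5.7^(1/0.4) = 5.7^2.5
ln(A₂/A₁) = ln 5.7 / 0.4 = 1.7405 / 0.4 = 4.3512
A₂/A₁ = e^4.3512 ≈ 77.57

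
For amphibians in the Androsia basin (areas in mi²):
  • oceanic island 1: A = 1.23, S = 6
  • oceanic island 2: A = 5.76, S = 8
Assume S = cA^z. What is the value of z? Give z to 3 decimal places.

0.186

Taking logs: ln S = ln c + z ln A, so z = (ln S₂ − ln S₁)/(ln A₂ − ln A₁).
z = ln(8/6) / ln(5.76/1.23) = ln(1.333) / ln(4.683) = 0.2877 / 1.5439 = 0.1863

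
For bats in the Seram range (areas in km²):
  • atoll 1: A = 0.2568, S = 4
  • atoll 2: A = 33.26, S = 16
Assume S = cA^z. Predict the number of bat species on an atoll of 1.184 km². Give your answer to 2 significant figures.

6.2

z = ln(16/4) / ln(33.26/0.2568) = 1.3863 / 4.8638 = 0.2850
c = 4 / 0.2568^0.2850 = 4 / 0.6788 = 5.893
S₃ = 5.893 × 1.184^0.2850 = 5.893 × 1.049 ≈ 6.184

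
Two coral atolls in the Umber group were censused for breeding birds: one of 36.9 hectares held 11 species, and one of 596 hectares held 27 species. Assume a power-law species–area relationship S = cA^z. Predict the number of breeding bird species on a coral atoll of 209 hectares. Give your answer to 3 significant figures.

z = ln(27/11) / ln(596/36.9) = 0.8979 / 2.7820 = 0.3228
c = 11 / 36.9^0.3228 = 11 / 3.205 = 3.433
S₃ = 3.433 × 209^0.3228 = 3.433 × 5.609 ≈ 19.25

19.3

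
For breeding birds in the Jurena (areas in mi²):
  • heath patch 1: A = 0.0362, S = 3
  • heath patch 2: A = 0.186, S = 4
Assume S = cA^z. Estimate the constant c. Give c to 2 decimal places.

z = ln(S₂/S₁) / ln(A₂/A₁) = ln(4/3) / ln(0.186/0.0362) = 0.2877 / 1.6367 = 0.1758
c = S₁ / A₁^z = 3 / 0.0362^0.1758 = 3 / 0.558 = 5.376

5.38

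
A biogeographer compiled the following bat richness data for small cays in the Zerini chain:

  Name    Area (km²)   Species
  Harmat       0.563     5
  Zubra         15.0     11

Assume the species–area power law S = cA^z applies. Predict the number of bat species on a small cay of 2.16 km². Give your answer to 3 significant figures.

6.91

z = ln(11/5) / ln(15/0.563) = 0.7885 / 3.2825 = 0.2402
c = 5 / 0.563^0.2402 = 5 / 0.8711 = 5.74
S₃ = 5.74 × 2.16^0.2402 = 5.74 × 1.203 ≈ 6.906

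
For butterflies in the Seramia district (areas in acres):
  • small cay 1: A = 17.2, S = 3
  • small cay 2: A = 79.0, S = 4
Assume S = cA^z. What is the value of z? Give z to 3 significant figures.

Taking logs: ln S = ln c + z ln A, so z = (ln S₂ − ln S₁)/(ln A₂ − ln A₁).
z = ln(4/3) / ln(79/17.2) = ln(1.333) / ln(4.593) = 0.2877 / 1.5245 = 0.1887

0.189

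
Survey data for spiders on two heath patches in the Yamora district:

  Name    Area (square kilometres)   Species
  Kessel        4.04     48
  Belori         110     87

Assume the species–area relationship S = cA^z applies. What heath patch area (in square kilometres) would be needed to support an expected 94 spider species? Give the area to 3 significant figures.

z = ln(87/48) / ln(110/4.04) = 0.5947 / 3.3042 = 0.1800
c = 48 / 4.04^0.1800 = 48 / 1.286 = 37.33
A = (94/37.33)^(1/0.1800) ⇒ ln A = ln(2.518)/0.1800 = 5.1304
A = e^5.1304 ≈ 169.1 square kilometres

169 square kilometres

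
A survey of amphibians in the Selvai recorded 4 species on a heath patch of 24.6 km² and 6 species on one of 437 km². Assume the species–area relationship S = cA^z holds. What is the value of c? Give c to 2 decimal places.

z = ln(S₂/S₁) / ln(A₂/A₁) = ln(6/4) / ln(437/24.6) = 0.4055 / 2.8772 = 0.1409
c = S₁ / A₁^z = 4 / 24.6^0.1409 = 4 / 1.57 = 2.547

2.55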